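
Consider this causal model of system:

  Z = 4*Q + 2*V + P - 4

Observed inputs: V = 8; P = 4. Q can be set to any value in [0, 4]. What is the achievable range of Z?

16 to 32

Substituting into the Z equation gives Z = 4*Q + 16.
Linear in Q, so extremes are at the endpoints: Q = 0 gives Z = 16; Q = 4 gives Z = 32.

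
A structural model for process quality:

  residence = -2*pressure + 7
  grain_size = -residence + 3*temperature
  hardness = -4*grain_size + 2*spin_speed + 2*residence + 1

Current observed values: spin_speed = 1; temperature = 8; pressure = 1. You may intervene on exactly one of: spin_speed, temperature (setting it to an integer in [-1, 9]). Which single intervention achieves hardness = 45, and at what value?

set temperature = -1

Intervening on spin_speed: hardness = 2*spin_speed - 65. Reaching 45 requires spin_speed = 55, outside [-1, 9].
Intervening on temperature: with other inputs at their observed values, hardness = -12*temperature + 33. Solving for 45 gives temperature = -1, within [-1, 9].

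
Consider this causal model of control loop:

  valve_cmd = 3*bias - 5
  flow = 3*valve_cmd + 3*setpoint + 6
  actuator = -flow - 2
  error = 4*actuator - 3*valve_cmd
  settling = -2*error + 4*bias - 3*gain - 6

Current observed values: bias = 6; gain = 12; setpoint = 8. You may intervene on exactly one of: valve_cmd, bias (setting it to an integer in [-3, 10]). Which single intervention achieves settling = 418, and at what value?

Intervening on valve_cmd: with other inputs at their observed values, settling = 30*valve_cmd + 238. Solving for 418 gives valve_cmd = 6, within [-3, 10].
Intervening on bias: settling = 94*bias + 64. Reaching 418 requires bias = 177/47, not an integer.

set valve_cmd = 6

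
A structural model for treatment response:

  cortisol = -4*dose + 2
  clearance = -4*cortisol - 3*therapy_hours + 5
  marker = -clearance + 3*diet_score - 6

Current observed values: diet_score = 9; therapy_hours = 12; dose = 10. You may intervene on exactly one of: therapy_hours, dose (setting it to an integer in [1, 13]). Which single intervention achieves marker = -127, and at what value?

set therapy_hours = 3

Intervening on therapy_hours: with other inputs at their observed values, marker = 3*therapy_hours - 136. Solving for -127 gives therapy_hours = 3, within [1, 13].
Intervening on dose: marker = -16*dose + 60. Reaching -127 requires dose = 187/16, not an integer.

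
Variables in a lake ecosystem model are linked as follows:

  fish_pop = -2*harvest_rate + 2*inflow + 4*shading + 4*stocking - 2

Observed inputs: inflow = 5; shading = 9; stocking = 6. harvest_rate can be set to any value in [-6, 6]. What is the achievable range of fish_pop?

56 to 80

Substituting into the fish_pop equation gives fish_pop = -2*harvest_rate + 68.
Linear in harvest_rate, so extremes are at the endpoints: harvest_rate = -6 gives fish_pop = 80; harvest_rate = 6 gives fish_pop = 56.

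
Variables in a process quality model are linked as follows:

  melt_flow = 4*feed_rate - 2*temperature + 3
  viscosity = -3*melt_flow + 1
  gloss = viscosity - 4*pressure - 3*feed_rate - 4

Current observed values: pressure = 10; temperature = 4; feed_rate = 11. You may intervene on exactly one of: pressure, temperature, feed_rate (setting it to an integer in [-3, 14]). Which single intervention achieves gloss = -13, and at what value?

Intervening on pressure: gloss = -4*pressure - 153. Reaching -13 requires pressure = -35, outside [-3, 14].
Intervening on temperature: gloss = 6*temperature - 217. Reaching -13 requires temperature = 34, outside [-3, 14].
Intervening on feed_rate: with other inputs at their observed values, gloss = -15*feed_rate - 28. Solving for -13 gives feed_rate = -1, within [-3, 14].

set feed_rate = -1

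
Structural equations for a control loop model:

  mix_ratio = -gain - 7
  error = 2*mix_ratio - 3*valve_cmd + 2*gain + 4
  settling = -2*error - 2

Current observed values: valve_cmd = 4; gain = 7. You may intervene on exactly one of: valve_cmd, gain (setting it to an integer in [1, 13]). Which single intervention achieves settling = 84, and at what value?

Intervening on valve_cmd: with other inputs at their observed values, settling = 6*valve_cmd + 18. Solving for 84 gives valve_cmd = 11, within [1, 13].
Intervening on gain: the paths from gain to settling cancel (net effect zero), leaving settling = 42; 84 is unreachable this way.

set valve_cmd = 11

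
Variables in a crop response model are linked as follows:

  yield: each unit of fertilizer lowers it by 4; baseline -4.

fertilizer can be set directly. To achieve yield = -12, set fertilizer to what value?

Solve -4*fertilizer - 4 = -12: fertilizer = (-12 + 4) / -4 = 2.

fertilizer = 2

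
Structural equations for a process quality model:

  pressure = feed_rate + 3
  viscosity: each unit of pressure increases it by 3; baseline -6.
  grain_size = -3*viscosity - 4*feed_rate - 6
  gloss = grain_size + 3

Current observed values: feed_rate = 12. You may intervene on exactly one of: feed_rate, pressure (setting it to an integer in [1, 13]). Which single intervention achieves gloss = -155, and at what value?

set feed_rate = 11

Intervening on feed_rate: with other inputs at their observed values, gloss = -13*feed_rate - 12. Solving for -155 gives feed_rate = 11, within [1, 13].
Intervening on pressure: gloss = -9*pressure - 33. Reaching -155 requires pressure = 122/9, not an integer.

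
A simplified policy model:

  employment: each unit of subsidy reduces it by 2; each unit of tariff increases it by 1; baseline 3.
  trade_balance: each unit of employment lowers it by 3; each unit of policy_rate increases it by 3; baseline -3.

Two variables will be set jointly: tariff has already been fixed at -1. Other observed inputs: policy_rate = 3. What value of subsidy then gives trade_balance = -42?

With tariff held at -1:
Substituting into the employment equation gives employment = -2*subsidy + 2.
Substituting into the trade_balance equation gives trade_balance = 6*subsidy.
Solve 6*subsidy = -42: subsidy = -42 / 6 = -7.

subsidy = -7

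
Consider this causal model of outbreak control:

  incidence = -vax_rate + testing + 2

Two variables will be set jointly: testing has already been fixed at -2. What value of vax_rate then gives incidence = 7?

With testing held at -2:
Substituting into the incidence equation gives incidence = -vax_rate.
Solve -vax_rate = 7: vax_rate = 7 / -1 = -7.

vax_rate = -7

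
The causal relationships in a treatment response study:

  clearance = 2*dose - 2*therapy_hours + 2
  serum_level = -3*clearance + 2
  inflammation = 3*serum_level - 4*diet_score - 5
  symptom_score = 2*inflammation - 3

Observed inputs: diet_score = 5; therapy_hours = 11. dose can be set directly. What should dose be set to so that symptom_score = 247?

dose = 2

Substituting into the clearance equation gives clearance = 2*dose - 20.
serum_level becomes -6*dose + 62.
Substituting into the inflammation equation gives inflammation = -18*dose + 161.
symptom_score becomes -36*dose + 319.
Solve -36*dose + 319 = 247: dose = (247 - 319) / -36 = 2.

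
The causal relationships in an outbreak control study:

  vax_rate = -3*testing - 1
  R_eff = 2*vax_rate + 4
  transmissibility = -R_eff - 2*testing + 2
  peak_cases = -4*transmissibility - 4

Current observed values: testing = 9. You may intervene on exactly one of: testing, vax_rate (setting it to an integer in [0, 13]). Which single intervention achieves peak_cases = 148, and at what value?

Intervening on testing: peak_cases = -16*testing - 4. Reaching 148 requires testing = -19/2, not an integer.
Intervening on vax_rate: with other inputs at their observed values, peak_cases = 8*vax_rate + 76. Solving for 148 gives vax_rate = 9, within [0, 13].

set vax_rate = 9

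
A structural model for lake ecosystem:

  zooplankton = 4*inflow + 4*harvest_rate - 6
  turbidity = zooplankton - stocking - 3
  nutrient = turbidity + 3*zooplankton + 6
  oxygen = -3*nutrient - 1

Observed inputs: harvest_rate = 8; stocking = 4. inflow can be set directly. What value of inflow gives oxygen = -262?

Substituting into the zooplankton equation gives zooplankton = 4*inflow + 26.
This gives turbidity = 4*inflow + 19.
This gives nutrient = 16*inflow + 103.
Substituting into the oxygen equation gives oxygen = -48*inflow - 310.
Solve -48*inflow - 310 = -262: inflow = (-262 + 310) / -48 = -1.

inflow = -1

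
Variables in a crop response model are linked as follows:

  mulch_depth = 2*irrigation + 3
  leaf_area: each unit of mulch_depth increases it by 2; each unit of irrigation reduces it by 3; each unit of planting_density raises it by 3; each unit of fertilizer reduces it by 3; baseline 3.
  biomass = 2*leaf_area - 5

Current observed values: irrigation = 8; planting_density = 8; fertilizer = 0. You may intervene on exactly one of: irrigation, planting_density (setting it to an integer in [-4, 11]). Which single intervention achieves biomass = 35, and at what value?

Intervening on irrigation: biomass = 2*irrigation + 61. Reaching 35 requires irrigation = -13, outside [-4, 11].
Intervening on planting_density: with other inputs at their observed values, biomass = 6*planting_density + 29. Solving for 35 gives planting_density = 1, within [-4, 11].

set planting_density = 1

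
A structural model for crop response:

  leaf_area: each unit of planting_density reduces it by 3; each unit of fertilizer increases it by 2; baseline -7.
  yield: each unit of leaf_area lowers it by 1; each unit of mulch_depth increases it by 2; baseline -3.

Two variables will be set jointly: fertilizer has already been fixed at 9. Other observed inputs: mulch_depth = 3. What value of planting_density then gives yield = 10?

With fertilizer held at 9:
Substituting into the leaf_area equation gives leaf_area = -3*planting_density + 11.
yield becomes 3*planting_density - 8.
Solve 3*planting_density - 8 = 10: planting_density = (10 + 8) / 3 = 6.

planting_density = 6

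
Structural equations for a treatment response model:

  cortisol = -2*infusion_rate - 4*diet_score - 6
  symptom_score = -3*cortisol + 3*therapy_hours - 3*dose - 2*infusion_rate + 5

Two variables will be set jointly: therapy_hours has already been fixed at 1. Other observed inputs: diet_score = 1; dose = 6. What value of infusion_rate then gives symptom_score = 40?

infusion_rate = 5

With therapy_hours held at 1:
Substituting into the cortisol equation gives cortisol = -2*infusion_rate - 10.
Substituting into the symptom_score equation gives symptom_score = 4*infusion_rate + 20.
Solve 4*infusion_rate + 20 = 40: infusion_rate = (40 - 20) / 4 = 5.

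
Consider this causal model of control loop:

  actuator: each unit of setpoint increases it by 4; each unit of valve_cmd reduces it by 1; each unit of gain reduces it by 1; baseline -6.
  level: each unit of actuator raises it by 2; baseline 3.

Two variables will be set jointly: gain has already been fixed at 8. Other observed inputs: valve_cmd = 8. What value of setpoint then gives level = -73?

With gain held at 8:
Substituting into the actuator equation gives actuator = 4*setpoint - 22.
Substituting into the level equation gives level = 8*setpoint - 41.
Solve 8*setpoint - 41 = -73: setpoint = (-73 + 41) / 8 = -4.

setpoint = -4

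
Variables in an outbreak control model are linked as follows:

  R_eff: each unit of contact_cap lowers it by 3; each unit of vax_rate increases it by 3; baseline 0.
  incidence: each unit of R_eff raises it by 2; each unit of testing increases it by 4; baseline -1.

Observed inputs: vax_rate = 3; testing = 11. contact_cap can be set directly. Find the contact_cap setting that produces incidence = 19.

contact_cap = 7

Substituting into the R_eff equation gives R_eff = -3*contact_cap + 9.
So incidence = -6*contact_cap + 61.
Solve -6*contact_cap + 61 = 19: contact_cap = (19 - 61) / -6 = 7.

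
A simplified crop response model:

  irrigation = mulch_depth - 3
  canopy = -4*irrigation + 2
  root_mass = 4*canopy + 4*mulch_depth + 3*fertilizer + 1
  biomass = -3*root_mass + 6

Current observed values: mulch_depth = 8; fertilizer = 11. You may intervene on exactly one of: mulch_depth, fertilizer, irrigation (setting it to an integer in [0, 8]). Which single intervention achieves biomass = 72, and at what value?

Intervening on mulch_depth: biomass = 36*mulch_depth - 264. Reaching 72 requires mulch_depth = 28/3, not an integer.
Intervening on fertilizer: biomass = -9*fertilizer + 123. Reaching 72 requires fertilizer = 17/3, not an integer.
Intervening on irrigation: with other inputs at their observed values, biomass = 48*irrigation - 216. Solving for 72 gives irrigation = 6, within [0, 8].

set irrigation = 6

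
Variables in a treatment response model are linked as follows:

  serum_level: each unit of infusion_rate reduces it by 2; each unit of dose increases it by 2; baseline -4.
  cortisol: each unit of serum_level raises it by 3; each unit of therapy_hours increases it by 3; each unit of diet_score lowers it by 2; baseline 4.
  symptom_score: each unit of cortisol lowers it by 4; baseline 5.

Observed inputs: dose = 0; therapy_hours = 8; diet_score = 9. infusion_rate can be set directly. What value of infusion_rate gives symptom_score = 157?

Substituting into the serum_level equation gives serum_level = -2*infusion_rate - 4.
Substituting into the cortisol equation gives cortisol = -6*infusion_rate - 2.
Substituting into the symptom_score equation gives symptom_score = 24*infusion_rate + 13.
Solve 24*infusion_rate + 13 = 157: infusion_rate = (157 - 13) / 24 = 6.

infusion_rate = 6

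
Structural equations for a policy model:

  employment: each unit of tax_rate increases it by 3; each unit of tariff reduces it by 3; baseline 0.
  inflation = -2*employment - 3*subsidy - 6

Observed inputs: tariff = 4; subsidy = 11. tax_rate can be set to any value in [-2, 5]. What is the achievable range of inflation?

Substituting into the employment equation gives employment = 3*tax_rate - 12.
So inflation = -6*tax_rate - 15.
Linear in tax_rate, so extremes are at the endpoints: tax_rate = -2 gives inflation = -3; tax_rate = 5 gives inflation = -45.

-45 to -3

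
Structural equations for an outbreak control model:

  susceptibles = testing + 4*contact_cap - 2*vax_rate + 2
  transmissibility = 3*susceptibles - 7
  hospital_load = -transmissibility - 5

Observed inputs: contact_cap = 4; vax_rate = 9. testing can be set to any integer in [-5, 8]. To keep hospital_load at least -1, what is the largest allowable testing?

testing = 1

Substituting into the susceptibles equation gives susceptibles = testing.
Substituting into the transmissibility equation gives transmissibility = 3*testing - 7.
So hospital_load = -3*testing + 2.
Require -3*testing + 2 ≥ -1, so testing ≤ 1.
The largest integer in [-5, 8] satisfying this is 1.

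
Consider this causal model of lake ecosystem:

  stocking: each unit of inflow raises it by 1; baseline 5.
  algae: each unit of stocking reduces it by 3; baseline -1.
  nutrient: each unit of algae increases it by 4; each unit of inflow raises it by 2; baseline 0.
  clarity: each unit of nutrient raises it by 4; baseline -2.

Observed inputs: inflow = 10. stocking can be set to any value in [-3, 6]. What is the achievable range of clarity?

-226 to 206

Intervening on stocking fixes its value directly, overriding its dependence on inflow.
Substituting into the nutrient equation gives nutrient = -12*stocking + 16.
This gives clarity = -48*stocking + 62.
Linear in stocking, so extremes are at the endpoints: stocking = -3 gives clarity = 206; stocking = 6 gives clarity = -226.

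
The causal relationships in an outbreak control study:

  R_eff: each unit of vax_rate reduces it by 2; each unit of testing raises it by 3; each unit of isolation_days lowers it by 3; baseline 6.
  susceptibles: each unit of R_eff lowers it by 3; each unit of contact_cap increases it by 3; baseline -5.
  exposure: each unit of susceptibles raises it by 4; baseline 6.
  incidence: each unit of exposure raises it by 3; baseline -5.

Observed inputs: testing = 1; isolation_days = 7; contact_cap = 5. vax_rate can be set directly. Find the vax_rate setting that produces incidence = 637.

vax_rate = 1

Substituting into the R_eff equation gives R_eff = -2*vax_rate - 12.
Substituting into the susceptibles equation gives susceptibles = 6*vax_rate + 46.
So exposure = 24*vax_rate + 190.
Substituting into the incidence equation gives incidence = 72*vax_rate + 565.
Solve 72*vax_rate + 565 = 637: vax_rate = (637 - 565) / 72 = 1.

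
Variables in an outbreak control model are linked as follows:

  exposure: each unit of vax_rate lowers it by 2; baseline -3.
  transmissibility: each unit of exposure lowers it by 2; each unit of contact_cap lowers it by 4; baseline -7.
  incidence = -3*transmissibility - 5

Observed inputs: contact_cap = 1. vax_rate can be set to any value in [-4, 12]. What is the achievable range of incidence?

Substituting into the transmissibility equation gives transmissibility = 4*vax_rate - 5.
Substituting into the incidence equation gives incidence = -12*vax_rate + 10.
Linear in vax_rate, so extremes are at the endpoints: vax_rate = -4 gives incidence = 58; vax_rate = 12 gives incidence = -134.

-134 to 58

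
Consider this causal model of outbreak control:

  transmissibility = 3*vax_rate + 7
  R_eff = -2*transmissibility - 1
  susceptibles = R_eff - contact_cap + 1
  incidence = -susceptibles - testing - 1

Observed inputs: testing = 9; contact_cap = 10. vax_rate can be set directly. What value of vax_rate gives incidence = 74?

Substituting into the R_eff equation gives R_eff = -6*vax_rate - 15.
Substituting into the susceptibles equation gives susceptibles = -6*vax_rate - 24.
Substituting into the incidence equation gives incidence = 6*vax_rate + 14.
Solve 6*vax_rate + 14 = 74: vax_rate = (74 - 14) / 6 = 10.

vax_rate = 10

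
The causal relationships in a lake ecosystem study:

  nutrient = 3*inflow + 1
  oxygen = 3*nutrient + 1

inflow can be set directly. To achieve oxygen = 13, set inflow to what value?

inflow = 1

Substituting into the oxygen equation gives oxygen = 9*inflow + 4.
Solve 9*inflow + 4 = 13: inflow = (13 - 4) / 9 = 1.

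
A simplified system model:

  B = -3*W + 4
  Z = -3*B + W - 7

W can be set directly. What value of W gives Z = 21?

W = 4

Substituting into the Z equation gives Z = 10*W - 19.
Solve 10*W - 19 = 21: W = (21 + 19) / 10 = 4.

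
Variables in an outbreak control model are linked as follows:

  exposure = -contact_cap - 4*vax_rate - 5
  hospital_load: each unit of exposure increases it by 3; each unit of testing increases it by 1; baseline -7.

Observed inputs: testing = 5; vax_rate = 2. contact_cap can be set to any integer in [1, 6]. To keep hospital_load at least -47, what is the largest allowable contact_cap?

Substituting into the exposure equation gives exposure = -contact_cap - 13.
Substituting into the hospital_load equation gives hospital_load = -3*contact_cap - 41.
Require -3*contact_cap - 41 ≥ -47, so contact_cap ≤ 2.
The largest integer in [1, 6] satisfying this is 2.

contact_cap = 2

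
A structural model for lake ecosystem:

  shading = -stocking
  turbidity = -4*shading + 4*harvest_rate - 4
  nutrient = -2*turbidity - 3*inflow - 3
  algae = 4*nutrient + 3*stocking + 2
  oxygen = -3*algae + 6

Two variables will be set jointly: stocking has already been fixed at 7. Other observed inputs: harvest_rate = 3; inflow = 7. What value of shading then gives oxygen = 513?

With stocking held at 7:
Intervening on shading fixes its value directly, overriding its dependence on stocking.
Substituting into the turbidity equation gives turbidity = -4*shading + 8.
nutrient becomes 8*shading - 40.
This gives algae = 32*shading - 137.
This gives oxygen = -96*shading + 417.
Solve -96*shading + 417 = 513: shading = (513 - 417) / -96 = -1.

shading = -1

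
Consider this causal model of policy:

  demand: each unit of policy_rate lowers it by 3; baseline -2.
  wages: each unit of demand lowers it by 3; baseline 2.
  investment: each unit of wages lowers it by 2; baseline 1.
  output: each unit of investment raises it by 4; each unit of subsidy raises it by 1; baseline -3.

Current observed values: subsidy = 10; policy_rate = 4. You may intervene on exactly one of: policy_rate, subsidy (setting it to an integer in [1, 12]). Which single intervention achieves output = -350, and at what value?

set subsidy = 1

Intervening on policy_rate: output = -72*policy_rate - 53. Reaching -350 requires policy_rate = 33/8, not an integer.
Intervening on subsidy: with other inputs at their observed values, output = subsidy - 351. Solving for -350 gives subsidy = 1, within [1, 12].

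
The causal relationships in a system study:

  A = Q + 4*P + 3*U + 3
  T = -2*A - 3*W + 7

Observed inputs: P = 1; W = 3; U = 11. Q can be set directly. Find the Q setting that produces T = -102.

Q = 10

Substituting into the A equation gives A = Q + 40.
T becomes -2*Q - 82.
Solve -2*Q - 82 = -102: Q = (-102 + 82) / -2 = 10.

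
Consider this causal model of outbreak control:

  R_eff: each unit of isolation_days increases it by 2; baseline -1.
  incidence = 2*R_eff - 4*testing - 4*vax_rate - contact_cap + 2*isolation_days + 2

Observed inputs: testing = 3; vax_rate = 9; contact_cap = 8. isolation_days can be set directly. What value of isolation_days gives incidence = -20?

Substituting into the incidence equation gives incidence = 6*isolation_days - 56.
Solve 6*isolation_days - 56 = -20: isolation_days = (-20 + 56) / 6 = 6.

isolation_days = 6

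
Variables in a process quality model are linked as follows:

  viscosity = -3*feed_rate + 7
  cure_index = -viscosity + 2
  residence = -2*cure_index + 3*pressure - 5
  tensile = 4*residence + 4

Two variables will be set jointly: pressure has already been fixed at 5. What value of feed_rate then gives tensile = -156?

feed_rate = 10

With pressure held at 5:
Substituting into the cure_index equation gives cure_index = 3*feed_rate - 5.
residence becomes -6*feed_rate + 20.
Substituting into the tensile equation gives tensile = -24*feed_rate + 84.
Solve -24*feed_rate + 84 = -156: feed_rate = (-156 - 84) / -24 = 10.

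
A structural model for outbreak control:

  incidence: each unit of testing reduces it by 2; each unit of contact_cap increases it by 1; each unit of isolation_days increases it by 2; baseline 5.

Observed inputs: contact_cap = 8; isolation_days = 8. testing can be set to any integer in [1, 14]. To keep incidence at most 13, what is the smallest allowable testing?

testing = 8

Substituting into the incidence equation gives incidence = -2*testing + 29.
Require -2*testing + 29 ≤ 13, so testing ≥ 8.
The smallest integer in [1, 14] satisfying this is 8.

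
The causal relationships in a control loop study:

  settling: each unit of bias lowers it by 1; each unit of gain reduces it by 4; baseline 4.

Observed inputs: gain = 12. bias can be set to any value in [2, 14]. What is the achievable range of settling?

-58 to -46

Substituting into the settling equation gives settling = -bias - 44.
Linear in bias, so extremes are at the endpoints: bias = 2 gives settling = -46; bias = 14 gives settling = -58.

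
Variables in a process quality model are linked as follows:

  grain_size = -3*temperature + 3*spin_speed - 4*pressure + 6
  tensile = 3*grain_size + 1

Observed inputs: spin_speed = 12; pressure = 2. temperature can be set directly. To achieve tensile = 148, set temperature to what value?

Substituting into the grain_size equation gives grain_size = -3*temperature + 34.
This gives tensile = -9*temperature + 103.
Solve -9*temperature + 103 = 148: temperature = (148 - 103) / -9 = -5.

temperature = -5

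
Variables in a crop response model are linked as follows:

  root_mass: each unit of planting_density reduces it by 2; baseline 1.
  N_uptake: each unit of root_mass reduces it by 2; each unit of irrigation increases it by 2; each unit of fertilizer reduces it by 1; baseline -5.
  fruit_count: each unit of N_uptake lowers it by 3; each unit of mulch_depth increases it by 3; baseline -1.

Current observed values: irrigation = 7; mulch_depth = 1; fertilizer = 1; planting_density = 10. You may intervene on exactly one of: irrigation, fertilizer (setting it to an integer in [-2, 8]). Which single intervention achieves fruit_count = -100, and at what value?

set irrigation = 1

Intervening on irrigation: with other inputs at their observed values, fruit_count = -6*irrigation - 94. Solving for -100 gives irrigation = 1, within [-2, 8].
Intervening on fertilizer: fruit_count = 3*fertilizer - 139. Reaching -100 requires fertilizer = 13, outside [-2, 8].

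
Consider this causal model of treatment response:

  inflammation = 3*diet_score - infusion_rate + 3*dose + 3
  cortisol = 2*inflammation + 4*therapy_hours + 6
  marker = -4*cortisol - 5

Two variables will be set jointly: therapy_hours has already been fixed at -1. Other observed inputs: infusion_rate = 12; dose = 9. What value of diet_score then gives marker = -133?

diet_score = -1

With therapy_hours held at -1:
Substituting into the inflammation equation gives inflammation = 3*diet_score + 18.
So cortisol = 6*diet_score + 38.
Substituting into the marker equation gives marker = -24*diet_score - 157.
Solve -24*diet_score - 157 = -133: diet_score = (-133 + 157) / -24 = -1.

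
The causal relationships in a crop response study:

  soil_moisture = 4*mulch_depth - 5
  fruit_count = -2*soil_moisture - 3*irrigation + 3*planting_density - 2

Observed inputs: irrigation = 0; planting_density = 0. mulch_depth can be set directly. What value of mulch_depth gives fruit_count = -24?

mulch_depth = 4

Substituting into the fruit_count equation gives fruit_count = -8*mulch_depth + 8.
Solve -8*mulch_depth + 8 = -24: mulch_depth = (-24 - 8) / -8 = 4.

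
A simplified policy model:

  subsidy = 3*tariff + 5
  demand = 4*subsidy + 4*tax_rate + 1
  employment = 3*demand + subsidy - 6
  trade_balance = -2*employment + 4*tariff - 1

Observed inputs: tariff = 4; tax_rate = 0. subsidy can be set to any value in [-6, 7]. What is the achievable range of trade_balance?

-161 to 177

Intervening on subsidy fixes its value directly, overriding its dependence on tariff.
Substituting into the demand equation gives demand = 4*subsidy + 1.
Substituting into the employment equation gives employment = 13*subsidy - 3.
trade_balance becomes -26*subsidy + 21.
Linear in subsidy, so extremes are at the endpoints: subsidy = -6 gives trade_balance = 177; subsidy = 7 gives trade_balance = -161.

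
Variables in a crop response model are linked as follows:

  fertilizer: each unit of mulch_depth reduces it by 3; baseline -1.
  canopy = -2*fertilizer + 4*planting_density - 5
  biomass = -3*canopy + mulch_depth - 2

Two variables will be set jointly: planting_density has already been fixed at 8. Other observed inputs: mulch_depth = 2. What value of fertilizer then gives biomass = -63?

fertilizer = 3

With planting_density held at 8:
Intervening on fertilizer fixes its value directly, overriding its dependence on mulch_depth.
Substituting into the canopy equation gives canopy = -2*fertilizer + 27.
So biomass = 6*fertilizer - 81.
Solve 6*fertilizer - 81 = -63: fertilizer = (-63 + 81) / 6 = 3.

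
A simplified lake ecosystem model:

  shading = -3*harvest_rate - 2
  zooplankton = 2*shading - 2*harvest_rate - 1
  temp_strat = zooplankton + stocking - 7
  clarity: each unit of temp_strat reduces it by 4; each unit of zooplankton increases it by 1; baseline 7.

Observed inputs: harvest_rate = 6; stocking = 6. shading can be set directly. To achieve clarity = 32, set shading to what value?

shading = 3

Intervening on shading fixes its value directly, overriding its dependence on harvest_rate.
Substituting into the zooplankton equation gives zooplankton = 2*shading - 13.
So temp_strat = 2*shading - 14.
Substituting into the clarity equation gives clarity = -6*shading + 50.
Solve -6*shading + 50 = 32: shading = (32 - 50) / -6 = 3.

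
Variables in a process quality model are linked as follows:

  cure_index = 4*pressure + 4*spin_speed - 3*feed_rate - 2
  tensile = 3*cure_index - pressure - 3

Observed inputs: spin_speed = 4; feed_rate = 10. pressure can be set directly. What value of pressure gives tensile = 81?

pressure = 12

Substituting into the cure_index equation gives cure_index = 4*pressure - 16.
Substituting into the tensile equation gives tensile = 11*pressure - 51.
Solve 11*pressure - 51 = 81: pressure = (81 + 51) / 11 = 12.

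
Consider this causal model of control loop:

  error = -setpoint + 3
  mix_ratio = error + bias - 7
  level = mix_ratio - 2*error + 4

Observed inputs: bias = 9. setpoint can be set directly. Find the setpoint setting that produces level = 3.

Substituting into the mix_ratio equation gives mix_ratio = -setpoint + 5.
Substituting into the level equation gives level = setpoint + 3.
Solve setpoint + 3 = 3: setpoint = (3 - 3) / 1 = 0.

setpoint = 0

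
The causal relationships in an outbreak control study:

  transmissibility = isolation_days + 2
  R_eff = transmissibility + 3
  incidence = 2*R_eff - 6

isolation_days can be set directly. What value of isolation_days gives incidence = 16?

isolation_days = 6

Substituting into the R_eff equation gives R_eff = isolation_days + 5.
incidence becomes 2*isolation_days + 4.
Solve 2*isolation_days + 4 = 16: isolation_days = (16 - 4) / 2 = 6.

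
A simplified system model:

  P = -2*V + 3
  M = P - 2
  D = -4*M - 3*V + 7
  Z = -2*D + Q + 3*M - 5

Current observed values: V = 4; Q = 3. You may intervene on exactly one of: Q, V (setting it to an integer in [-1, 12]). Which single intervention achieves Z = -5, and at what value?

Intervening on Q: Z = Q - 72. Reaching -5 requires Q = 67, outside [-1, 12].
Intervening on V: with other inputs at their observed values, Z = -16*V - 5. Solving for -5 gives V = 0, within [-1, 12].

set V = 0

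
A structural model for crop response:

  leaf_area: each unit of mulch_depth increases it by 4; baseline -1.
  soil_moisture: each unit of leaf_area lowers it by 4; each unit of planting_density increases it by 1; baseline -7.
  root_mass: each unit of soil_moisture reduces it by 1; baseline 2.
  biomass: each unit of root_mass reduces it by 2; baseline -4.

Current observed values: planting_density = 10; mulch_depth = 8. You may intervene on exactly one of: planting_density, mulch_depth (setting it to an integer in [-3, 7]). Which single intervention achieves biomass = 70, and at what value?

set mulch_depth = -2

Intervening on planting_density: biomass = 2*planting_density - 270. Reaching 70 requires planting_density = 170, outside [-3, 7].
Intervening on mulch_depth: with other inputs at their observed values, biomass = -32*mulch_depth + 6. Solving for 70 gives mulch_depth = -2, within [-3, 7].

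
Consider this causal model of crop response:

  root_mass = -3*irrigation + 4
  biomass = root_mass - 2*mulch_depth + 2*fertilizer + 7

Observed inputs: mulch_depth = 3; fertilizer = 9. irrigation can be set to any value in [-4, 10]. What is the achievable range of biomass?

-7 to 35

Substituting into the biomass equation gives biomass = -3*irrigation + 23.
Linear in irrigation, so extremes are at the endpoints: irrigation = -4 gives biomass = 35; irrigation = 10 gives biomass = -7.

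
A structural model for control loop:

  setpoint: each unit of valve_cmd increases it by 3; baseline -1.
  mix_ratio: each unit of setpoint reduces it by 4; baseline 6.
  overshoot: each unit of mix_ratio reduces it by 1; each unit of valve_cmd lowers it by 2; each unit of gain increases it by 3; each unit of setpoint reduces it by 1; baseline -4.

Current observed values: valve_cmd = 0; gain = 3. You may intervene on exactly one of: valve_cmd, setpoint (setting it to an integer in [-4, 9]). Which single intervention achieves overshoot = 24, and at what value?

set valve_cmd = 4

Intervening on valve_cmd: with other inputs at their observed values, overshoot = 7*valve_cmd - 4. Solving for 24 gives valve_cmd = 4, within [-4, 9].
Intervening on setpoint: overshoot = 3*setpoint - 1. Reaching 24 requires setpoint = 25/3, not an integer.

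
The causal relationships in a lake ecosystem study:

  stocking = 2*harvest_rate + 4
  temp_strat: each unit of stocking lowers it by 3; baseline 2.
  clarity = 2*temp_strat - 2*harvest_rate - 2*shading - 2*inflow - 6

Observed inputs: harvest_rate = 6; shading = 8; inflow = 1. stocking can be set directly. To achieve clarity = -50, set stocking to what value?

stocking = 3

Intervening on stocking fixes its value directly, overriding its dependence on harvest_rate.
Substituting into the clarity equation gives clarity = -6*stocking - 32.
Solve -6*stocking - 32 = -50: stocking = (-50 + 32) / -6 = 3.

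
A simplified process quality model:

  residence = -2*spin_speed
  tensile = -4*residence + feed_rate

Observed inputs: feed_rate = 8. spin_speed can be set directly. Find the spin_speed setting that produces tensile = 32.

Substituting into the tensile equation gives tensile = 8*spin_speed + 8.
Solve 8*spin_speed + 8 = 32: spin_speed = (32 - 8) / 8 = 3.

spin_speed = 3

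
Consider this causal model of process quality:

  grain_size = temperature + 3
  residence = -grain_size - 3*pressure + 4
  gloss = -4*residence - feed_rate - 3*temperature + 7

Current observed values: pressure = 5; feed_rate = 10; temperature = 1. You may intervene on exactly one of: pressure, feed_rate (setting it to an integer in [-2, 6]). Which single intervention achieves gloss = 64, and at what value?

set feed_rate = 0

Intervening on pressure: gloss = 12*pressure - 6. Reaching 64 requires pressure = 35/6, not an integer.
Intervening on feed_rate: with other inputs at their observed values, gloss = -feed_rate + 64. Solving for 64 gives feed_rate = 0, within [-2, 6].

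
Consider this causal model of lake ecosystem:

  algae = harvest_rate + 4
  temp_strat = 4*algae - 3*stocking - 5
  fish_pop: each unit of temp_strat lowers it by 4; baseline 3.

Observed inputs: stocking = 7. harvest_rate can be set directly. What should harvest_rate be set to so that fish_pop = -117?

harvest_rate = 10

Substituting into the temp_strat equation gives temp_strat = 4*harvest_rate - 10.
So fish_pop = -16*harvest_rate + 43.
Solve -16*harvest_rate + 43 = -117: harvest_rate = (-117 - 43) / -16 = 10.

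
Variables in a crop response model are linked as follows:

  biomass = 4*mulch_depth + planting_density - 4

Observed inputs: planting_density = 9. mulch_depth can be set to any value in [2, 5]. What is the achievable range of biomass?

Substituting into the biomass equation gives biomass = 4*mulch_depth + 5.
Linear in mulch_depth, so extremes are at the endpoints: mulch_depth = 2 gives biomass = 13; mulch_depth = 5 gives biomass = 25.

13 to 25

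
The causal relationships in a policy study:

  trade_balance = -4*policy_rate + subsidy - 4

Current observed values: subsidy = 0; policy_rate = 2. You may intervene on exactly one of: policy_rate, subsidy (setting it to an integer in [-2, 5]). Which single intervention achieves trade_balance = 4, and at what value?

set policy_rate = -2

Intervening on policy_rate: with other inputs at their observed values, trade_balance = -4*policy_rate - 4. Solving for 4 gives policy_rate = -2, within [-2, 5].
Intervening on subsidy: trade_balance = subsidy - 12. Reaching 4 requires subsidy = 16, outside [-2, 5].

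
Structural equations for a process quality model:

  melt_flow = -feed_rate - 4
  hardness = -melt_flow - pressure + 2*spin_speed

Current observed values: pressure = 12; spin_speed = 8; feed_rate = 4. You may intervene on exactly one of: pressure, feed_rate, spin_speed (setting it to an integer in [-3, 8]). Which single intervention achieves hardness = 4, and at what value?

set spin_speed = 4

Intervening on pressure: hardness = -pressure + 24. Reaching 4 requires pressure = 20, outside [-3, 8].
Intervening on feed_rate: hardness = feed_rate + 8. Reaching 4 requires feed_rate = -4, outside [-3, 8].
Intervening on spin_speed: with other inputs at their observed values, hardness = 2*spin_speed - 4. Solving for 4 gives spin_speed = 4, within [-3, 8].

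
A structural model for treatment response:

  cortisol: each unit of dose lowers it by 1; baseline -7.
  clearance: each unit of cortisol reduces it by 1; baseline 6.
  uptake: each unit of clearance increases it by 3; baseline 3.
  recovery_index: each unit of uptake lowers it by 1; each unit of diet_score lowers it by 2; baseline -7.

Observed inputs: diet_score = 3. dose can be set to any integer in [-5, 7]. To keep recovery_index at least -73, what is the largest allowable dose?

Substituting into the clearance equation gives clearance = dose + 13.
uptake becomes 3*dose + 42.
So recovery_index = -3*dose - 55.
Require -3*dose - 55 ≥ -73, so dose ≤ 6.
The largest integer in [-5, 7] satisfying this is 6.

dose = 6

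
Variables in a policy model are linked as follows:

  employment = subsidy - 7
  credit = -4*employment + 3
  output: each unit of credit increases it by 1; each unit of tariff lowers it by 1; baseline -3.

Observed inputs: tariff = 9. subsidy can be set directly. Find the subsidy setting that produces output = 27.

Substituting into the credit equation gives credit = -4*subsidy + 31.
output becomes -4*subsidy + 19.
Solve -4*subsidy + 19 = 27: subsidy = (27 - 19) / -4 = -2.

subsidy = -2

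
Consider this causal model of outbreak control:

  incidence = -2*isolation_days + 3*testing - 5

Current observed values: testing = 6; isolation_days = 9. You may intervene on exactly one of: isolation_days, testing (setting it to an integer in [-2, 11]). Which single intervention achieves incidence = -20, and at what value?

set testing = 1

Intervening on isolation_days: incidence = -2*isolation_days + 13. Reaching -20 requires isolation_days = 33/2, not an integer.
Intervening on testing: with other inputs at their observed values, incidence = 3*testing - 23. Solving for -20 gives testing = 1, within [-2, 11].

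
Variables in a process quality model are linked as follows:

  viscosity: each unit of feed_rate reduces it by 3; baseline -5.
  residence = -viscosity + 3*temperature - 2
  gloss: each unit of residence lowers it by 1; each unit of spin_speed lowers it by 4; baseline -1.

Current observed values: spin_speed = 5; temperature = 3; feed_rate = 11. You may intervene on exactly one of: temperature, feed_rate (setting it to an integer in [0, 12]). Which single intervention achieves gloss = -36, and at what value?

set feed_rate = 1

Intervening on temperature: gloss = -3*temperature - 57. Reaching -36 requires temperature = -7, outside [0, 12].
Intervening on feed_rate: with other inputs at their observed values, gloss = -3*feed_rate - 33. Solving for -36 gives feed_rate = 1, within [0, 12].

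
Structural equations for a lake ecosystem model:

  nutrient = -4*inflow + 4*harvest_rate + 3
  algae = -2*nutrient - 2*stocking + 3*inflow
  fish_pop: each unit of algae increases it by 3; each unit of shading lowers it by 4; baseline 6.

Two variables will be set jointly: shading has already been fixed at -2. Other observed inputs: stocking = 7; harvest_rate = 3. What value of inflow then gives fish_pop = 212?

With shading held at -2:
Substituting into the nutrient equation gives nutrient = -4*inflow + 15.
This gives algae = 11*inflow - 44.
Substituting into the fish_pop equation gives fish_pop = 33*inflow - 118.
Solve 33*inflow - 118 = 212: inflow = (212 + 118) / 33 = 10.

inflow = 10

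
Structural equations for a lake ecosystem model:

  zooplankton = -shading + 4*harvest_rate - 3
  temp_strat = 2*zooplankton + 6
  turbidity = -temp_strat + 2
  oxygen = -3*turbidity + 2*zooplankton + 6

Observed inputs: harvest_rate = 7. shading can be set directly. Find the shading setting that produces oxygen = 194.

shading = 3

Substituting into the zooplankton equation gives zooplankton = -shading + 25.
Substituting into the temp_strat equation gives temp_strat = -2*shading + 56.
Substituting into the turbidity equation gives turbidity = 2*shading - 54.
oxygen becomes -8*shading + 218.
Solve -8*shading + 218 = 194: shading = (194 - 218) / -8 = 3.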